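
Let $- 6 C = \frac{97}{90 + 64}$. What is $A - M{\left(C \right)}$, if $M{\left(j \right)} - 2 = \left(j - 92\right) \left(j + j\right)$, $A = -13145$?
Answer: $- \frac{5620551721}{426888} \approx -13166.0$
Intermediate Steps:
$C = - \frac{97}{924}$ ($C = - \frac{97 \frac{1}{90 + 64}}{6} = - \frac{97 \cdot \frac{1}{154}}{6} = \left(- \frac{1}{6}\right) \frac{97}{154} = - \frac{97}{924} \approx -0.10498$)
$M{\left(j \right)} = 2 + 2 j \left(-92 + j\right)$ ($M{\left(j \right)} = 2 + \left(j - 92\right) \left(j + j\right) = 2 + \left(-92 + j\right) 2 j = 2 + 2 j \left(-92 + j\right)$)
$A - M{\left(C \right)} = -13145 - \left(2 - - \frac{4462}{231} + 2 \left(- \frac{97}{924}\right)^{2}\right) = -13145 - \left(2 + \frac{4462}{231} + 2 \cdot \frac{9409}{853776}\right) = -13145 - \left(2 + \frac{4462}{231} + \frac{9409}{426888}\right) = -13145 - \frac{9108961}{426888} = - \frac{5620551721}{426888}$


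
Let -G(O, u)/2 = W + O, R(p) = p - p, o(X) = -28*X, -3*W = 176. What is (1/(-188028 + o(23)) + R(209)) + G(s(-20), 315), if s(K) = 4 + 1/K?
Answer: 309705073/2830080 ≈ 109.43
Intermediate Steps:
W = -176/3 (W = -1/3*176 = -176/3 ≈ -58.667)
R(p) = 0
G(O, u) = 352/3 - 2*O (G(O, u) = -2*(-176/3 + O) = 352/3 - 2*O)
(1/(-188028 + o(23)) + R(209)) + G(s(-20), 315) = (1/(-188028 - 28*23) + 0) + (352/3 - 2*(4 + 1/(-20))) = (1/(-188028 - 644) + 0) + (352/3 - 2*(4 - 1/20)) = (1/(-188672) + 0) + (352/3 - 2*79/20) = (-1/188672 + 0) + (352/3 - 79/10) = -1/188672 + 3283/30 = 309705073/2830080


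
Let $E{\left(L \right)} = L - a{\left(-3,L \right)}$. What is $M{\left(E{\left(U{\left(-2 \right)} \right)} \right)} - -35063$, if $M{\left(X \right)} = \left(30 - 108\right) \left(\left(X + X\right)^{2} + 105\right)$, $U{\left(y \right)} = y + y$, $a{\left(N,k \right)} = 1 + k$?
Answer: $26561$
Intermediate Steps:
$U{\left(y \right)} = 2 y$
$E{\left(L \right)} = -1$ ($E{\left(L \right)} = L - \left(1 + L\right) = -1$)
$M{\left(X \right)} = -8190 - 312 X^{2}$ ($M{\left(X \right)} = - 78 \left(\left(2 X\right)^{2} + 105\right) = - 78 \left(4 X^{2} + 105\right) = - 78 \left(105 + 4 X^{2}\right) = -8190 - 312 X^{2}$)
$M{\left(E{\left(U{\left(-2 \right)} \right)} \right)} - -35063 = \left(-8190 - 312 \left(-1\right)^{2}\right) - -35063 = \left(-8190 - 312\right) + 35063 = -8502 + 35063 = 26561$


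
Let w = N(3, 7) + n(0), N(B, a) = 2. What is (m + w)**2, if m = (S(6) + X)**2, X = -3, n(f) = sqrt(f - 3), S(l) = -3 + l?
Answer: (2 + I*sqrt(3))**2 ≈ 1.0 + 6.9282*I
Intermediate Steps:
n(f) = sqrt(-3 + f)
m = 0 (m = ((-3 + 6) - 3)**2 = (3 - 3)**2 = 0**2 = 0)
w = 2 + I*sqrt(3) (w = 2 + sqrt(-3 + 0) = 2 + sqrt(-3) = 2 + I*sqrt(3) ≈ 2.0 + 1.732*I)
(m + w)**2 = (0 + (2 + I*sqrt(3)))**2 = (2 + I*sqrt(3))**2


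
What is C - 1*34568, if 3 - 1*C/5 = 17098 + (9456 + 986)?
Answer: -172253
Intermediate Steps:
C = -137685 (C = 15 - 5*(17098 + (9456 + 986)) = 15 - 5*(17098 + 10442) = 15 - 5*27540 = 15 - 137700 = -137685)
C - 1*34568 = -137685 - 1*34568 = -137685 - 34568 = -172253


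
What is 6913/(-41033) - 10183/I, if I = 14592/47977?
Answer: -20046764448599/598753536 ≈ -33481.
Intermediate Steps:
I = 14592/47977 (I = 14592*(1/47977) = 14592/47977 ≈ 0.30415)
6913/(-41033) - 10183/I = 6913/(-41033) - 10183/14592/47977 = 6913*(-1/41033) - 10183*47977/14592 = -6913/41033 - 488549791/14592 = -20046764448599/598753536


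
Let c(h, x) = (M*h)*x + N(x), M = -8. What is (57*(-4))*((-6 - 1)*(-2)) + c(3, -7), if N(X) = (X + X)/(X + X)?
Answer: -3023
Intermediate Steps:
N(X) = 1 (N(X) = (2*X)/((2*X)) = (2*X)*(1/(2*X)) = 1)
c(h, x) = 1 - 8*h*x (c(h, x) = (-8*h)*x + 1 = -8*h*x + 1 = 1 - 8*h*x)
(57*(-4))*((-6 - 1)*(-2)) + c(3, -7) = (57*(-4))*((-6 - 1)*(-2)) + (1 - 8*3*(-7)) = -(-1596)*(-2) + (1 + 168) = -228*14 + 169 = -3192 + 169 = -3023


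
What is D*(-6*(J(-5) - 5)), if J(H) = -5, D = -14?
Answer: -840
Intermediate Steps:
D*(-6*(J(-5) - 5)) = -(-84)*(-5 - 5) = -(-84)*(-10) = -14*60 = -840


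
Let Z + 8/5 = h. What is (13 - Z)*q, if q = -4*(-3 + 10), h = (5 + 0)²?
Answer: 1456/5 ≈ 291.20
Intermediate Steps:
h = 25 (h = 5² = 25)
Z = 117/5 (Z = -8/5 + 25 = 117/5 ≈ 23.400)
q = -28 (q = -4*7 = -28)
(13 - Z)*q = (13 - 1*117/5)*(-28) = (13 - 117/5)*(-28) = -52/5*(-28) = 1456/5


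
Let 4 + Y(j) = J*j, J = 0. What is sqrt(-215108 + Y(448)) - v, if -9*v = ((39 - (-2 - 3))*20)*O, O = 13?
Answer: 11440/9 + 2*I*sqrt(53778) ≈ 1271.1 + 463.8*I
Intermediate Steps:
Y(j) = -4 (Y(j) = -4 + 0*j = -4 + 0 = -4)
v = -11440/9 (v = -(39 - (-2 - 3))*20*13/9 = -(39 - 1*(-5))*20*13/9 = -(39 + 5)*20*13/9 = -44*20*13/9 = -880*13/9 = -1/9*11440 = -11440/9 ≈ -1271.1)
sqrt(-215108 + Y(448)) - v = sqrt(-215108 - 4) - 1*(-11440/9) = sqrt(-215112) + 11440/9 = 2*I*sqrt(53778) + 11440/9 = 11440/9 + 2*I*sqrt(53778)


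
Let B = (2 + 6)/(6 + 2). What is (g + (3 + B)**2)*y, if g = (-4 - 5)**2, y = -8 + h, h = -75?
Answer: -8051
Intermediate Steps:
B = 1 (B = 8/8 = 8*(1/8) = 1)
y = -83 (y = -8 - 75 = -83)
g = 81 (g = (-9)**2 = 81)
(g + (3 + B)**2)*y = (81 + (3 + 1)**2)*(-83) = (81 + 4**2)*(-83) = (81 + 16)*(-83) = 97*(-83) = -8051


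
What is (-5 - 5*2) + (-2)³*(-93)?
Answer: 729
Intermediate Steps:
(-5 - 5*2) + (-2)³*(-93) = (-5 - 10) - 8*(-93) = -15 + 744 = 729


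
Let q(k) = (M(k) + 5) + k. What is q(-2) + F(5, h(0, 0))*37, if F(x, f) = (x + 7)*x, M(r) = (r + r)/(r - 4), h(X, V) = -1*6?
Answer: 6671/3 ≈ 2223.7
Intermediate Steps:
h(X, V) = -6
M(r) = 2*r/(-4 + r) (M(r) = (2*r)/(-4 + r) = 2*r/(-4 + r))
q(k) = 5 + k + 2*k/(-4 + k) (q(k) = (2*k/(-4 + k) + 5) + k = (5 + 2*k/(-4 + k)) + k = 5 + k + 2*k/(-4 + k))
F(x, f) = x*(7 + x) (F(x, f) = (7 + x)*x = x*(7 + x))
q(-2) + F(5, h(0, 0))*37 = (-20 + (-2)² + 3*(-2))/(-4 - 2) + (5*(7 + 5))*37 = (-20 + 4 - 6)/(-6) + (5*12)*37 = -⅙*(-22) + 60*37 = 11/3 + 2220 = 6671/3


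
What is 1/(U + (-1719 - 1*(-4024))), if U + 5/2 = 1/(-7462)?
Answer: 3731/8590627 ≈ 0.00043431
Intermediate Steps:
U = -9328/3731 (U = -5/2 + 1/(-7462) = -5/2 - 1/7462 = -9328/3731 ≈ -2.5001)
1/(U + (-1719 - 1*(-4024))) = 1/(-9328/3731 + (-1719 - 1*(-4024))) = 1/(-9328/3731 + (-1719 + 4024)) = 1/(-9328/3731 + 2305) = 1/(8590627/3731) = 3731/8590627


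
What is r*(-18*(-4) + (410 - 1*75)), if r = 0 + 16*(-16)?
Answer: -104192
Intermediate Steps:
r = -256 (r = 0 - 256 = -256)
r*(-18*(-4) + (410 - 1*75)) = -256*(-18*(-4) + (410 - 1*75)) = -256*(72 + (410 - 75)) = -256*(72 + 335) = -256*407 = -104192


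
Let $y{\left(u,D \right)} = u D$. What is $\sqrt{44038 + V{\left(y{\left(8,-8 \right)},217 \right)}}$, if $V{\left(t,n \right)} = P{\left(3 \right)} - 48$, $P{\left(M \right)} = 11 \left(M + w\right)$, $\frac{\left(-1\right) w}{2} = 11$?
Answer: $\sqrt{43781} \approx 209.24$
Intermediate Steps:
$w = -22$ ($w = \left(-2\right) 11 = -22$)
$y{\left(u,D \right)} = D u$
$P{\left(M \right)} = -242 + 11 M$ ($P{\left(M \right)} = 11 \left(M - 22\right) = 11 \left(-22 + M\right) = -242 + 11 M$)
$V{\left(t,n \right)} = -257$ ($V{\left(t,n \right)} = \left(-242 + 11 \cdot 3\right) - 48 = \left(-242 + 33\right) - 48 = -209 - 48 = -257$)
$\sqrt{44038 + V{\left(y{\left(8,-8 \right)},217 \right)}} = \sqrt{44038 - 257} = \sqrt{43781}$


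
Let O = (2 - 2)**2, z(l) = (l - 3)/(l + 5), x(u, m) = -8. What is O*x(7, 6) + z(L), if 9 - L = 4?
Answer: 1/5 ≈ 0.20000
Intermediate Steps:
L = 5 (L = 9 - 1*4 = 9 - 4 = 5)
z(l) = (-3 + l)/(5 + l)
O = 0 (O = 0**2 = 0)
O*x(7, 6) + z(L) = 0*(-8) + (-3 + 5)/(5 + 5) = 0 + 2/10 = 0 + (1/10)*2 = 0 + 1/5 = 1/5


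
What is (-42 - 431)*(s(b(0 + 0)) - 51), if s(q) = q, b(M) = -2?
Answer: 25069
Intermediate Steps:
(-42 - 431)*(s(b(0 + 0)) - 51) = (-42 - 431)*(-2 - 51) = -473*(-53) = 25069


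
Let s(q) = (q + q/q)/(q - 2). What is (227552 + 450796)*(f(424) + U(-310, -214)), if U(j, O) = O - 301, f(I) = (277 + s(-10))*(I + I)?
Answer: 159423311916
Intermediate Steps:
s(q) = (1 + q)/(-2 + q) (s(q) = (q + 1)/(-2 + q) = (1 + q)/(-2 + q))
f(I) = 1111*I/2 (f(I) = (277 + (1 - 10)/(-2 - 10))*(I + I) = (277 - 9/(-12))*(2*I) = (277 - 1/12*(-9))*(2*I) = (277 + ¾)*(2*I) = 1111*(2*I)/4 = 1111*I/2)
U(j, O) = -301 + O
(227552 + 450796)*(f(424) + U(-310, -214)) = (227552 + 450796)*((1111/2)*424 + (-301 - 214)) = 678348*(235532 - 515) = 678348*235017 = 159423311916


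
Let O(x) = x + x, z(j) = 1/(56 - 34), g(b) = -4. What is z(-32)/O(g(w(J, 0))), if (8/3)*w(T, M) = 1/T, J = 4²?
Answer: -1/176 ≈ -0.0056818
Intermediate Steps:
J = 16
w(T, M) = 3/(8*T)
z(j) = 1/22
O(x) = 2*x
z(-32)/O(g(w(J, 0))) = 1/(22*((2*(-4)))) = (1/22)/(-8) = (1/22)*(-⅛) = -1/176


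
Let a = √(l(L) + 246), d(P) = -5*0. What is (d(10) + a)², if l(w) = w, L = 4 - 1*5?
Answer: 245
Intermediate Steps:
L = -1 (L = 4 - 5 = -1)
d(P) = 0
a = 7*√5 (a = √(-1 + 246) = √245 = 7*√5 ≈ 15.652)
(d(10) + a)² = (0 + 7*√5)² = (7*√5)² = 245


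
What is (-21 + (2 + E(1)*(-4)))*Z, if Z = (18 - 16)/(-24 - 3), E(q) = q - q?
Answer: 38/27 ≈ 1.4074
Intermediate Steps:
E(q) = 0
Z = -2/27 (Z = 2/(-27) = 2*(-1/27) = -2/27 ≈ -0.074074)
(-21 + (2 + E(1)*(-4)))*Z = (-21 + (2 + 0*(-4)))*(-2/27) = (-21 + (2 + 0))*(-2/27) = (-21 + 2)*(-2/27) = -19*(-2/27) = 38/27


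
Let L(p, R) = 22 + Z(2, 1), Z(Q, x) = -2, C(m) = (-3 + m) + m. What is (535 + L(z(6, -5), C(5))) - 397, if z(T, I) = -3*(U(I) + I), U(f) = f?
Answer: 158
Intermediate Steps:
C(m) = -3 + 2*m
z(T, I) = -6*I (z(T, I) = -3*(I + I) = -6*I)
L(p, R) = 20 (L(p, R) = 22 - 2 = 20)
(535 + L(z(6, -5), C(5))) - 397 = (535 + 20) - 397 = 555 - 397 = 158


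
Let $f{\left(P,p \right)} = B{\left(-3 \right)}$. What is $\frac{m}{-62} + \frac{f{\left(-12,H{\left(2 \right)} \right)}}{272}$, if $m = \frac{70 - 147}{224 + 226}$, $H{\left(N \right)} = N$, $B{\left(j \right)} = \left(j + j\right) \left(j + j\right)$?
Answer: $\frac{16021}{118575} \approx 0.13511$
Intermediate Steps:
$B{\left(j \right)} = 4 j^{2}$ ($B{\left(j \right)} = 2 j 2 j = 4 j^{2}$)
$m = - \frac{77}{450} \approx -0.17111$
$f{\left(P,p \right)} = 36$ ($f{\left(P,p \right)} = 4 \left(-3\right)^{2} = 4 \cdot 9 = 36$)
$\frac{m}{-62} + \frac{f{\left(-12,H{\left(2 \right)} \right)}}{272} = - \frac{77}{450 \left(-62\right)} + \frac{36}{272} = \left(- \frac{77}{450}\right) \left(- \frac{1}{62}\right) + 36 \cdot \frac{1}{272} = \frac{77}{27900} + \frac{9}{68} = \frac{16021}{118575}$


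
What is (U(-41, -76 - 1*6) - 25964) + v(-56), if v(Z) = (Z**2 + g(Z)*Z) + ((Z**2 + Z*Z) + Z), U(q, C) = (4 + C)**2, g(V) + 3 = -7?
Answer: -9968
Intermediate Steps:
g(V) = -10 (g(V) = -3 - 7 = -10)
v(Z) = -9*Z + 3*Z**2 (v(Z) = (Z**2 - 10*Z) + ((Z**2 + Z*Z) + Z) = (Z**2 - 10*Z) + ((Z**2 + Z**2) + Z) = (Z**2 - 10*Z) + (2*Z**2 + Z) = (Z**2 - 10*Z) + (Z + 2*Z**2) = -9*Z + 3*Z**2)
(U(-41, -76 - 1*6) - 25964) + v(-56) = ((4 + (-76 - 1*6))**2 - 25964) + 3*(-56)*(-3 - 56) = ((4 + (-76 - 6))**2 - 25964) + 3*(-56)*(-59) = ((4 - 82)**2 - 25964) + 9912 = ((-78)**2 - 25964) + 9912 = (6084 - 25964) + 9912 = -19880 + 9912 = -9968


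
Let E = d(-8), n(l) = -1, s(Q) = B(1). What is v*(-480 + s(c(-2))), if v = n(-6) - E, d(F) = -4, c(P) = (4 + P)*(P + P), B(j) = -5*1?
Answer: -1455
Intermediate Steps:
B(j) = -5
c(P) = 2*P*(4 + P) (c(P) = (4 + P)*(2*P) = 2*P*(4 + P))
s(Q) = -5
E = -4
v = 3 (v = -1 - 1*(-4) = -1 + 4 = 3)
v*(-480 + s(c(-2))) = 3*(-480 - 5) = 3*(-485) = -1455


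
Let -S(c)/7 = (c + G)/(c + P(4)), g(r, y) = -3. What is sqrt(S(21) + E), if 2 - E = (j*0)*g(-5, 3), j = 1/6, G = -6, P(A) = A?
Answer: I*sqrt(55)/5 ≈ 1.4832*I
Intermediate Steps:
j = 1/6 ≈ 0.16667
S(c) = -7*(-6 + c)/(4 + c) (S(c) = -7*(c - 6)/(c + 4) = -7*(-6 + c)/(4 + c))
E = 2 (E = 2 - (1/6)*0*(-3) = 2 - 0*(-3) = 2 - 1*0 = 2 + 0 = 2)
sqrt(S(21) + E) = sqrt(7*(6 - 1*21)/(4 + 21) + 2) = sqrt(7*(6 - 21)/25 + 2) = sqrt(7*(1/25)*(-15) + 2) = sqrt(-21/5 + 2) = sqrt(-11/5) = I*sqrt(55)/5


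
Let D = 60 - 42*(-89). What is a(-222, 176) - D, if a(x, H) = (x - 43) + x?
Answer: -4285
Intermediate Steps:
D = 3798 (D = 60 + 3738 = 3798)
a(x, H) = -43 + 2*x (a(x, H) = (-43 + x) + x = -43 + 2*x)
a(-222, 176) - D = (-43 + 2*(-222)) - 1*3798 = (-43 - 444) - 3798 = -487 - 3798 = -4285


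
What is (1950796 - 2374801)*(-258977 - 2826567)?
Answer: 1308286083720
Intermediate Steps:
(1950796 - 2374801)*(-258977 - 2826567) = -424005*(-3085544) = 1308286083720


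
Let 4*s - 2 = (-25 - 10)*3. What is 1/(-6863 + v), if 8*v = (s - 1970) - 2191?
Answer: -32/236363 ≈ -0.00013538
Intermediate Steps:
s = -103/4 (s = ½ + ((-25 - 10)*3)/4 = ½ + (-35*3)/4 = ½ + (¼)*(-105) = ½ - 105/4 = -103/4 ≈ -25.750)
v = -16747/32 (v = ((-103/4 - 1970) - 2191)/8 = (-7983/4 - 2191)/8 = (⅛)*(-16747/4) = -16747/32 ≈ -523.34)
1/(-6863 + v) = 1/(-6863 - 16747/32) = 1/(-236363/32) = -32/236363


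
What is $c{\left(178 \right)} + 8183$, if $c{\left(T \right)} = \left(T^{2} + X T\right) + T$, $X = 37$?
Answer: $46631$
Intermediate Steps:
$c{\left(T \right)} = T^{2} + 38 T$ ($c{\left(T \right)} = \left(T^{2} + 37 T\right) + T = T^{2} + 38 T$)
$c{\left(178 \right)} + 8183 = 178 \left(38 + 178\right) + 8183 = 178 \cdot 216 + 8183 = 38448 + 8183 = 46631$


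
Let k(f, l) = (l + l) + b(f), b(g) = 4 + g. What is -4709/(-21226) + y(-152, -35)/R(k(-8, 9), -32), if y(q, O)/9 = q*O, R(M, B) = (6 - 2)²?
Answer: 31761757/10613 ≈ 2992.7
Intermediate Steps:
k(f, l) = 4 + f + 2*l (k(f, l) = (l + l) + (4 + f) = 2*l + (4 + f) = 4 + f + 2*l)
R(M, B) = 16 (R(M, B) = 4² = 16)
y(q, O) = 9*O*q (y(q, O) = 9*(q*O) = 9*(O*q) = 9*O*q)
-4709/(-21226) + y(-152, -35)/R(k(-8, 9), -32) = -4709/(-21226) + (9*(-35)*(-152))/16 = -4709*(-1/21226) + 47880*(1/16) = 4709/21226 + 5985/2 = 31761757/10613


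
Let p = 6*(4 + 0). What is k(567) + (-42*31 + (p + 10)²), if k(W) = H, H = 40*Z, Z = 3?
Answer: -26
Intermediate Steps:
H = 120 (H = 40*3 = 120)
k(W) = 120
p = 24 (p = 6*4 = 24)
k(567) + (-42*31 + (p + 10)²) = 120 + (-42*31 + (24 + 10)²) = 120 + (-1302 + 34²) = 120 + (-1302 + 1156) = 120 - 146 = -26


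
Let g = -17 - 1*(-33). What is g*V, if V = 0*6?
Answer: 0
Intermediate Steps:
V = 0
g = 16 (g = -17 + 33 = 16)
g*V = 16*0 = 0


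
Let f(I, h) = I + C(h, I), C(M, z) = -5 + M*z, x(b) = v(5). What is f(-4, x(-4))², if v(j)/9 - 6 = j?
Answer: 164025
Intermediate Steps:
v(j) = 54 + 9*j
x(b) = 99 (x(b) = 54 + 9*5 = 54 + 45 = 99)
f(I, h) = -5 + I + I*h (f(I, h) = I + (-5 + h*I) = I + (-5 + I*h) = -5 + I + I*h)
f(-4, x(-4))² = (-5 - 4 - 4*99)² = (-5 - 4 - 396)² = (-405)² = 164025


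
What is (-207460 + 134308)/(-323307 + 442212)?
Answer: -24384/39635 ≈ -0.61521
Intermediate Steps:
(-207460 + 134308)/(-323307 + 442212) = -73152/118905 = -73152*1/118905 = -24384/39635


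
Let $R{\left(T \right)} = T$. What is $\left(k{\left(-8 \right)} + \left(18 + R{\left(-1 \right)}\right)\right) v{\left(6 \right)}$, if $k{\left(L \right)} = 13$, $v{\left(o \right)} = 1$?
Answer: $30$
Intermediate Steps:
$\left(k{\left(-8 \right)} + \left(18 + R{\left(-1 \right)}\right)\right) v{\left(6 \right)} = \left(13 + \left(18 - 1\right)\right) 1 = \left(13 + 17\right) 1 = 30 \cdot 1 = 30$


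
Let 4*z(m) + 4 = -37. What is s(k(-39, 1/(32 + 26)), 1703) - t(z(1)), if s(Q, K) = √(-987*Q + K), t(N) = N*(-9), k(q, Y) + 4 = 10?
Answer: -369/4 + I*√4219 ≈ -92.25 + 64.954*I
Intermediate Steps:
z(m) = -41/4 (z(m) = -1 + (¼)*(-37) = -1 - 37/4 = -41/4)
k(q, Y) = 6 (k(q, Y) = -4 + 10 = 6)
t(N) = -9*N
s(Q, K) = √(K - 987*Q)
s(k(-39, 1/(32 + 26)), 1703) - t(z(1)) = √(1703 - 987*6) - (-9)*(-41)/4 = √(1703 - 5922) - 1*369/4 = √(-4219) - 369/4 = I*√4219 - 369/4 = -369/4 + I*√4219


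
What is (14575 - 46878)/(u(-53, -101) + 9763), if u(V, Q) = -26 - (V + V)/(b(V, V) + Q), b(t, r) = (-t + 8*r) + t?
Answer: -16959075/5111819 ≈ -3.3176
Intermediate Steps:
b(t, r) = 8*r
u(V, Q) = -26 - 2*V/(Q + 8*V) (u(V, Q) = -26 - (V + V)/(8*V + Q) = -26 - 2*V/(Q + 8*V))
(14575 - 46878)/(u(-53, -101) + 9763) = (14575 - 46878)/(2*(-105*(-53) - 13*(-101))/(-101 + 8*(-53)) + 9763) = -32303/(2*(5565 + 1313)/(-101 - 424) + 9763) = -32303/(2*6878/(-525) + 9763) = -32303/(2*(-1/525)*6878 + 9763) = -32303/(-13756/525 + 9763) = -32303/5111819/525 = -32303*525/5111819 = -16959075/5111819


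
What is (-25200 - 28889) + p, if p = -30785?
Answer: -84874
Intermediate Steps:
(-25200 - 28889) + p = (-25200 - 28889) - 30785 = -54089 - 30785 = -84874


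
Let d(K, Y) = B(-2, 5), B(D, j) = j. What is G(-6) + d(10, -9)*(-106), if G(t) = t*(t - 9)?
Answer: -440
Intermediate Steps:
G(t) = t*(-9 + t)
d(K, Y) = 5
G(-6) + d(10, -9)*(-106) = -6*(-9 - 6) + 5*(-106) = -6*(-15) - 530 = 90 - 530 = -440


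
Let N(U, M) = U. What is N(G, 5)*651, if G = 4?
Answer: 2604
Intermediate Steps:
N(G, 5)*651 = 4*651 = 2604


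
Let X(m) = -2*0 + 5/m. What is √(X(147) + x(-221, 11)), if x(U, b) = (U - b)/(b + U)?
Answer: 3*√155/35 ≈ 1.0671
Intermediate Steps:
X(m) = 5/m (X(m) = 0 + 5/m = 5/m)
x(U, b) = (U - b)/(U + b)
√(X(147) + x(-221, 11)) = √(5/147 + (-221 - 1*11)/(-221 + 11)) = √(5*(1/147) + (-221 - 11)/(-210)) = √(5/147 - 1/210*(-232)) = √(5/147 + 116/105) = √(279/245) = 3*√155/35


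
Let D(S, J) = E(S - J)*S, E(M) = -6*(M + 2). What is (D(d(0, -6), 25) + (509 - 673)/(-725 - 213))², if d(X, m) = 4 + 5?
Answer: 125773785316/219961 ≈ 5.7180e+5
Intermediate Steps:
E(M) = -12 - 6*M (E(M) = -6*(2 + M) = -12 - 6*M)
d(X, m) = 9
D(S, J) = S*(-12 - 6*S + 6*J) (D(S, J) = (-12 - 6*(S - J))*S = (-12 + (-6*S + 6*J))*S = (-12 - 6*S + 6*J)*S = S*(-12 - 6*S + 6*J))
(D(d(0, -6), 25) + (509 - 673)/(-725 - 213))² = (6*9*(-2 + 25 - 1*9) + (509 - 673)/(-725 - 213))² = (6*9*(-2 + 25 - 9) - 164/(-938))² = (6*9*14 - 164*(-1/938))² = (756 + 82/469)² = (354646/469)² = 125773785316/219961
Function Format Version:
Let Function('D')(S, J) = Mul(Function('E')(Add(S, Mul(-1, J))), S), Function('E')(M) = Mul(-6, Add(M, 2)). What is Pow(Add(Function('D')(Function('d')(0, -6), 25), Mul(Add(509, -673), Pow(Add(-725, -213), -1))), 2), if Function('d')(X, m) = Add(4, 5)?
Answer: Rational(125773785316, 219961) ≈ 5.7180e+5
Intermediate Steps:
Function('E')(M) = Add(-12, Mul(-6, M)) (Function('E')(M) = Mul(-6, Add(2, M)) = Add(-12, Mul(-6, M)))
Function('d')(X, m) = 9
Function('D')(S, J) = Mul(S, Add(-12, Mul(-6, S), Mul(6, J))) (Function('D')(S, J) = Mul(Add(-12, Mul(-6, Add(S, Mul(-1, J)))), S) = Mul(Add(-12, Add(Mul(-6, S), Mul(6, J))), S) = Mul(Add(-12, Mul(-6, S), Mul(6, J)), S) = Mul(S, Add(-12, Mul(-6, S), Mul(6, J))))
Pow(Add(Function('D')(Function('d')(0, -6), 25), Mul(Add(509, -673), Pow(Add(-725, -213), -1))), 2) = Pow(Add(Mul(6, 9, Add(-2, 25, Mul(-1, 9))), Mul(Add(509, -673), Pow(Add(-725, -213), -1))), 2) = Pow(Add(Mul(6, 9, Add(-2, 25, -9)), Mul(-164, Pow(-938, -1))), 2) = Pow(Add(Mul(6, 9, 14), Mul(-164, Rational(-1, 938))), 2) = Pow(Add(756, Rational(82, 469)), 2) = Pow(Rational(354646, 469), 2) = Rational(125773785316, 219961)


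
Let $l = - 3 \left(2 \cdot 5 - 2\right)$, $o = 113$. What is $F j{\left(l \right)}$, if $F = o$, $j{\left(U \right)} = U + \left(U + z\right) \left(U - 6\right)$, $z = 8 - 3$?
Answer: $61698$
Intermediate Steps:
$z = 5$ ($z = 8 - 3 = 5$)
$l = -24$ ($l = - 3 \left(10 - 2\right) = \left(-3\right) 8 = -24$)
$j{\left(U \right)} = U + \left(-6 + U\right) \left(5 + U\right)$ ($j{\left(U \right)} = U + \left(U + 5\right) \left(U - 6\right) = U + \left(5 + U\right) \left(-6 + U\right) = U + \left(-6 + U\right) \left(5 + U\right)$)
$F = 113$
$F j{\left(l \right)} = 113 \left(-30 + \left(-24\right)^{2}\right) = 113 \left(-30 + 576\right) = 113 \cdot 546 = 61698$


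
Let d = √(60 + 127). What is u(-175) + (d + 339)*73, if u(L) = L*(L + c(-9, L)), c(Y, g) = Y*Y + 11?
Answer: 39272 + 73*√187 ≈ 40270.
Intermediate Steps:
c(Y, g) = 11 + Y² (c(Y, g) = Y² + 11 = 11 + Y²)
d = √187 ≈ 13.675
u(L) = L*(92 + L) (u(L) = L*(L + (11 + (-9)²)) = L*(L + (11 + 81)) = L*(L + 92) = L*(92 + L))
u(-175) + (d + 339)*73 = -175*(92 - 175) + (√187 + 339)*73 = -175*(-83) + (339 + √187)*73 = 14525 + (24747 + 73*√187) = 39272 + 73*√187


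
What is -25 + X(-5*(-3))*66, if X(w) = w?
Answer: 965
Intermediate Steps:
-25 + X(-5*(-3))*66 = -25 - 5*(-3)*66 = -25 + 15*66 = -25 + 990 = 965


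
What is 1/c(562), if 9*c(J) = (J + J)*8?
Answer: 9/8992 ≈ 0.0010009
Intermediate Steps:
c(J) = 16*J/9 (c(J) = ((J + J)*8)/9 = ((2*J)*8)/9 = (16*J)/9 = 16*J/9)
1/c(562) = 1/((16/9)*562) = 1/(8992/9) = 9/8992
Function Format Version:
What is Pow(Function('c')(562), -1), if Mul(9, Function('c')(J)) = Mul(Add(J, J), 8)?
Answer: Rational(9, 8992) ≈ 0.0010009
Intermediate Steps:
Function('c')(J) = Mul(Rational(16, 9), J) (Function('c')(J) = Mul(Rational(1, 9), Mul(Add(J, J), 8)) = Mul(Rational(1, 9), Mul(Mul(2, J), 8)) = Mul(Rational(1, 9), Mul(16, J)) = Mul(Rational(16, 9), J))
Pow(Function('c')(562), -1) = Pow(Mul(Rational(16, 9), 562), -1) = Pow(Rational(8992, 9), -1) = Rational(9, 8992)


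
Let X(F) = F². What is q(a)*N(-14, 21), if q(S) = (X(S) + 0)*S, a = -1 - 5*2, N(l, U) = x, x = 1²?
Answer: -1331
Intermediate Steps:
x = 1
N(l, U) = 1
a = -11 (a = -1 - 10 = -11)
q(S) = S³ (q(S) = (S² + 0)*S = S²*S = S³)
q(a)*N(-14, 21) = (-11)³*1 = -1331*1 = -1331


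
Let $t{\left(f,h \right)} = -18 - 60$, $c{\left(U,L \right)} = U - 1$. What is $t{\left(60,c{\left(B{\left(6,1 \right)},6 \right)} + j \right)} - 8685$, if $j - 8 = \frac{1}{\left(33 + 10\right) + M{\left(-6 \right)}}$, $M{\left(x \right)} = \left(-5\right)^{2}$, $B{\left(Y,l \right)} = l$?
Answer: $-8763$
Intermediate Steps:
$c{\left(U,L \right)} = -1 + U$
$M{\left(x \right)} = 25$
$j = \frac{545}{68}$ ($j = 8 + \frac{1}{\left(33 + 10\right) + 25} = 8 + \frac{1}{43 + 25} = 8 + \frac{1}{68} = \frac{545}{68} \approx 8.0147$)
$t{\left(f,h \right)} = -78$ ($t{\left(f,h \right)} = -18 - 60 = -78$)
$t{\left(60,c{\left(B{\left(6,1 \right)},6 \right)} + j \right)} - 8685 = -78 - 8685 = -8763$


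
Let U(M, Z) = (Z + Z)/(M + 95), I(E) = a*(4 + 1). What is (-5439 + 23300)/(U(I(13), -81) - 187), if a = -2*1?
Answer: -1518185/16057 ≈ -94.550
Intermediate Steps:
a = -2
I(E) = -10 (I(E) = -2*(4 + 1) = -2*5 = -10)
U(M, Z) = 2*Z/(95 + M) (U(M, Z) = (2*Z)/(95 + M) = 2*Z/(95 + M))
(-5439 + 23300)/(U(I(13), -81) - 187) = (-5439 + 23300)/(2*(-81)/(95 - 10) - 187) = 17861/(2*(-81)/85 - 187) = 17861/(2*(-81)*(1/85) - 187) = 17861/(-162/85 - 187) = 17861/(-16057/85) = 17861*(-85/16057) = -1518185/16057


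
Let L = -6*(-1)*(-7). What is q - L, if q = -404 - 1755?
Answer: -2117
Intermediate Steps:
q = -2159
L = -42 (L = 6*(-7) = -42)
q - L = -2159 - 1*(-42) = -2159 + 42 = -2117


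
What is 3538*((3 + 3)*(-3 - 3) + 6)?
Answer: -106140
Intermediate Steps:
3538*((3 + 3)*(-3 - 3) + 6) = 3538*(6*(-6) + 6) = 3538*(-36 + 6) = 3538*(-30) = -106140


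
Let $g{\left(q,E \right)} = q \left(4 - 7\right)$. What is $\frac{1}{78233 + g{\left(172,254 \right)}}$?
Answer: $\frac{1}{77717} \approx 1.2867 \cdot 10^{-5}$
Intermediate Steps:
$g{\left(q,E \right)} = - 3 q$ ($g{\left(q,E \right)} = q \left(-3\right) = - 3 q$)
$\frac{1}{78233 + g{\left(172,254 \right)}} = \frac{1}{78233 - 516} = \frac{1}{77717}$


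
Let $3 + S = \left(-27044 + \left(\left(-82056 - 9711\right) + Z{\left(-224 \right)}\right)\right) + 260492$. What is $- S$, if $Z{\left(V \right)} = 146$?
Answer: $-141824$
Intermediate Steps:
$S = 141824$ ($S = -3 + \left(\left(-27044 + \left(\left(-82056 - 9711\right) + 146\right)\right) + 260492\right) = -3 + \left(\left(-27044 + \left(-91767 + 146\right)\right) + 260492\right) = -3 + \left(\left(-27044 - 91621\right) + 260492\right) = -3 + \left(-118665 + 260492\right) = -3 + 141827 = 141824$)
$- S = \left(-1\right) 141824 = -141824$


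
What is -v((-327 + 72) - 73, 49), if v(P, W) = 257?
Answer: -257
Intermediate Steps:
-v((-327 + 72) - 73, 49) = -1*257 = -257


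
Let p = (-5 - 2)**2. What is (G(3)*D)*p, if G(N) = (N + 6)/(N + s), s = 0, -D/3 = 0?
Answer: 0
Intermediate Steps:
D = 0 (D = -3*0 = 0)
G(N) = (6 + N)/N (G(N) = (N + 6)/(N + 0) = (6 + N)/N)
p = 49 (p = (-7)**2 = 49)
(G(3)*D)*p = (((6 + 3)/3)*0)*49 = (((1/3)*9)*0)*49 = (3*0)*49 = 0*49 = 0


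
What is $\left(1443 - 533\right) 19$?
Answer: $17290$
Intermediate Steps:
$\left(1443 - 533\right) 19 = 910 \cdot 19 = 17290$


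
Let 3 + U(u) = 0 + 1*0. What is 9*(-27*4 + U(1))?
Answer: -999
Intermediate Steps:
U(u) = -3 (U(u) = -3 + (0 + 1*0) = -3 + (0 + 0) = -3 + 0 = -3)
9*(-27*4 + U(1)) = 9*(-27*4 - 3) = 9*(-108 - 3) = 9*(-111) = -999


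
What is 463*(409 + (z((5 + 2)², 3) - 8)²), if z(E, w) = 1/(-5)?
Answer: 5512478/25 ≈ 2.2050e+5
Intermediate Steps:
z(E, w) = -⅕
463*(409 + (z((5 + 2)², 3) - 8)²) = 463*(409 + (-⅕ - 8)²) = 463*(409 + (-41/5)²) = 463*(409 + 1681/25) = 463*(11906/25) = 5512478/25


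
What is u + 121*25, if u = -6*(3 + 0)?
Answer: 3007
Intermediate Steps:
u = -18 (u = -6*3 = -18)
u + 121*25 = -18 + 121*25 = -18 + 3025 = 3007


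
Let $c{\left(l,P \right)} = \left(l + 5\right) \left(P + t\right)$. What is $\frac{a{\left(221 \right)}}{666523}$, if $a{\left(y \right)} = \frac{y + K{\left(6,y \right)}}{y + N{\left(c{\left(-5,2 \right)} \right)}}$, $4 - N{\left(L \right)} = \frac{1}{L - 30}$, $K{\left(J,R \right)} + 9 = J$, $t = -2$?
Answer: $\frac{6540}{4499696773} \approx 1.4534 \cdot 10^{-6}$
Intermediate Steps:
$c{\left(l,P \right)} = \left(-2 + P\right) \left(5 + l\right)$ ($c{\left(l,P \right)} = \left(l + 5\right) \left(P - 2\right) = \left(5 + l\right) \left(-2 + P\right) = \left(-2 + P\right) \left(5 + l\right)$)
$K{\left(J,R \right)} = -9 + J$
$N{\left(L \right)} = 4 - \frac{1}{-30 + L}$ ($N{\left(L \right)} = 4 - \frac{1}{L - 30} = 4 - \frac{1}{-30 + L}$)
$a{\left(y \right)} = \frac{-3 + y}{\frac{121}{30} + y}$ ($a{\left(y \right)} = \frac{y + \left(-9 + 6\right)}{y + \frac{-121 + 4 \left(-10 - -10 + 5 \cdot 2 + 2 \left(-5\right)\right)}{-30 + \left(-10 - -10 + 5 \cdot 2 + 2 \left(-5\right)\right)}} = \frac{y - 3}{y + \frac{-121 + 4 \left(-10 + 10 + 10 - 10\right)}{-30 + \left(-10 + 10 + 10 - 10\right)}} = \frac{-3 + y}{y + \frac{-121 + 4 \cdot 0}{-30 + 0}} = \frac{-3 + y}{y + \frac{-121 + 0}{-30}} = \frac{-3 + y}{y - - \frac{121}{30}} = \frac{-3 + y}{y + \frac{121}{30}} = \frac{-3 + y}{\frac{121}{30} + y}$)
$\frac{a{\left(221 \right)}}{666523} = \frac{30 \frac{1}{121 + 30 \cdot 221} \left(-3 + 221\right)}{666523} = 30 \frac{1}{121 + 6630} \cdot 218 \cdot \frac{1}{666523} = 30 \cdot \frac{1}{6751} \cdot 218 \cdot \frac{1}{666523} = \frac{6540}{6751} \cdot \frac{1}{666523} = \frac{6540}{4499696773}$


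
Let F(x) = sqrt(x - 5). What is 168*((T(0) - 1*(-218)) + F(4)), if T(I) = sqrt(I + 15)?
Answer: 36624 + 168*I + 168*sqrt(15) ≈ 37275.0 + 168.0*I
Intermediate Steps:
F(x) = sqrt(-5 + x)
T(I) = sqrt(15 + I)
168*((T(0) - 1*(-218)) + F(4)) = 168*((sqrt(15 + 0) - 1*(-218)) + sqrt(-5 + 4)) = 168*((sqrt(15) + 218) + sqrt(-1)) = 168*((218 + sqrt(15)) + I) = 168*(218 + I + sqrt(15)) = 36624 + 168*I + 168*sqrt(15)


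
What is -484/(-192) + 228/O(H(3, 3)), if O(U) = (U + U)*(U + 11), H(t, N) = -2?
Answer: -61/16 ≈ -3.8125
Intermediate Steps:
O(U) = 2*U*(11 + U) (O(U) = (2*U)*(11 + U) = 2*U*(11 + U))
-484/(-192) + 228/O(H(3, 3)) = -484/(-192) + 228/((2*(-2)*(11 - 2))) = -484*(-1/192) + 228/((2*(-2)*9)) = 121/48 + 228/(-36) = 121/48 + 228*(-1/36) = 121/48 - 19/3 = -61/16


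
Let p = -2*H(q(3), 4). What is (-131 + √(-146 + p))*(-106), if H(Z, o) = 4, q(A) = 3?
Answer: 13886 - 106*I*√154 ≈ 13886.0 - 1315.4*I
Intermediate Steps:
p = -8 (p = -2*4 = -8)
(-131 + √(-146 + p))*(-106) = (-131 + √(-146 - 8))*(-106) = (-131 + √(-154))*(-106) = (-131 + I*√154)*(-106) = 13886 - 106*I*√154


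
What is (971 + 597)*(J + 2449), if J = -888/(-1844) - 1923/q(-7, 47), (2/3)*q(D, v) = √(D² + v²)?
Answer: 1770602848/461 - 1005088*√2258/1129 ≈ 3.7985e+6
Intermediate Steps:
q(D, v) = 3*√(D² + v²)/2
J = 222/461 - 641*√2258/1129 (J = -888/(-1844) - 1923*2/(3*√((-7)² + 47²)) = -888*(-1/1844) - 1923*2/(3*√(49 + 2209)) = 222/461 - 1923*√2258/3387 = 222/461 - 641*√2258/1129 ≈ -26.497)
(971 + 597)*(J + 2449) = (971 + 597)*((222/461 - 641*√2258/1129) + 2449) = 1568*(1129211/461 - 641*√2258/1129) = 1770602848/461 - 1005088*√2258/1129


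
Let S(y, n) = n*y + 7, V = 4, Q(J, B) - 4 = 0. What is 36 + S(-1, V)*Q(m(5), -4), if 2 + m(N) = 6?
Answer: 48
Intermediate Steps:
m(N) = 4 (m(N) = -2 + 6 = 4)
Q(J, B) = 4 (Q(J, B) = 4 + 0 = 4)
S(y, n) = 7 + n*y
36 + S(-1, V)*Q(m(5), -4) = 36 + (7 + 4*(-1))*4 = 36 + (7 - 4)*4 = 36 + 3*4 = 36 + 12 = 48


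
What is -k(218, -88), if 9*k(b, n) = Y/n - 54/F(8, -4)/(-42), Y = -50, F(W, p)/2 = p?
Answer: -251/5544 ≈ -0.045274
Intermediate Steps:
F(W, p) = 2*p
k(b, n) = -1/56 - 50/(9*n) (k(b, n) = (-50/n - 54/(2*(-4))/(-42))/9 = (-50/n - 54/(-8)*(-1/42))/9 = (-50/n - 54*(-⅛)*(-1/42))/9 = (-50/n + (27/4)*(-1/42))/9 = (-50/n - 9/56)/9 = (-9/56 - 50/n)/9 = -1/56 - 50/(9*n))
-k(218, -88) = -(-2800 - 9*(-88))/(504*(-88)) = -(-1)*(-2800 + 792)/(504*88) = -(-1)*(-2008)/(504*88) = -1*251/5544 = -251/5544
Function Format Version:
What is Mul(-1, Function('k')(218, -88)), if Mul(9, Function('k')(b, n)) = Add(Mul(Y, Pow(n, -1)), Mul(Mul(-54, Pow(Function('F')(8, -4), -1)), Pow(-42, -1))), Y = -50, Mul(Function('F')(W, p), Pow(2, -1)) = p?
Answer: Rational(-251, 5544) ≈ -0.045274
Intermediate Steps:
Function('F')(W, p) = Mul(2, p)
Function('k')(b, n) = Add(Rational(-1, 56), Mul(Rational(-50, 9), Pow(n, -1))) (Function('k')(b, n) = Mul(Rational(1, 9), Add(Mul(-50, Pow(n, -1)), Mul(Mul(-54, Pow(Mul(2, -4), -1)), Pow(-42, -1)))) = Mul(Rational(1, 9), Add(Mul(-50, Pow(n, -1)), Mul(Mul(-54, Pow(-8, -1)), Rational(-1, 42)))) = Mul(Rational(1, 9), Add(Mul(-50, Pow(n, -1)), Mul(Mul(-54, Rational(-1, 8)), Rational(-1, 42)))) = Mul(Rational(1, 9), Add(Mul(-50, Pow(n, -1)), Mul(Rational(27, 4), Rational(-1, 42)))) = Mul(Rational(1, 9), Add(Mul(-50, Pow(n, -1)), Rational(-9, 56))) = Mul(Rational(1, 9), Add(Rational(-9, 56), Mul(-50, Pow(n, -1)))) = Add(Rational(-1, 56), Mul(Rational(-50, 9), Pow(n, -1))))
Mul(-1, Function('k')(218, -88)) = Mul(-1, Mul(Rational(1, 504), Pow(-88, -1), Add(-2800, Mul(-9, -88)))) = Mul(-1, Mul(Rational(1, 504), Rational(-1, 88), Add(-2800, 792))) = Mul(-1, Mul(Rational(1, 504), Rational(-1, 88), -2008)) = Mul(-1, Rational(251, 5544)) = Rational(-251, 5544)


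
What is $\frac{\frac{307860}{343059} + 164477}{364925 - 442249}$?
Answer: $- \frac{18808541001}{8842231372} \approx -2.1271$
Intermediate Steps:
$\frac{\frac{307860}{343059} + 164477}{364925 - 442249} = \frac{307860 \cdot \frac{1}{343059} + 164477}{-77324} = \left(\frac{102620}{114353} + 164477\right) \left(- \frac{1}{77324}\right) = \frac{18808541001}{114353} \left(- \frac{1}{77324}\right) = - \frac{18808541001}{8842231372}$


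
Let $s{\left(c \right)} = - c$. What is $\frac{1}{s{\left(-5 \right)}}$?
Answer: $\frac{1}{5} \approx 0.2$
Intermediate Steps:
$\frac{1}{s{\left(-5 \right)}} = \frac{1}{\left(-1\right) \left(-5\right)} = \frac{1}{5}$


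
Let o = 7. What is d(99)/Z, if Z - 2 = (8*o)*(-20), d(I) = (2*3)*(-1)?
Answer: 3/559 ≈ 0.0053667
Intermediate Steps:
d(I) = -6 (d(I) = 6*(-1) = -6)
Z = -1118 (Z = 2 + (8*7)*(-20) = 2 + 56*(-20) = 2 - 1120 = -1118)
d(99)/Z = -6/(-1118) = -6*(-1/1118) = 3/559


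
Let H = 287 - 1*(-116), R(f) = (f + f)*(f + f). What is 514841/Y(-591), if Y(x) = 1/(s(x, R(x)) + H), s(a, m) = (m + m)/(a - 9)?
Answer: -54754370032/25 ≈ -2.1902e+9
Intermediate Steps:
R(f) = 4*f² (R(f) = (2*f)*(2*f) = 4*f²)
H = 403 (H = 287 + 116 = 403)
s(a, m) = 2*m/(-9 + a) (s(a, m) = (2*m)/(-9 + a) = 2*m/(-9 + a))
Y(x) = 1/(403 + 8*x²/(-9 + x)) (Y(x) = 1/(2*(4*x²)/(-9 + x) + 403) = 1/(8*x²/(-9 + x) + 403) = 1/(403 + 8*x²/(-9 + x)))
514841/Y(-591) = 514841/(((-9 - 591)/(-3627 + 8*(-591)² + 403*(-591)))) = 514841/((-600/(-3627 + 8*349281 - 238173))) = 514841/((-600/(-3627 + 2794248 - 238173))) = 514841/((-600/2552448)) = 514841/(((1/2552448)*(-600))) = 514841/(-25/106352) = 514841*(-106352/25) = -54754370032/25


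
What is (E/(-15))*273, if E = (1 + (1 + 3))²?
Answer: -455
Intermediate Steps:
E = 25 (E = (1 + 4)² = 5² = 25)
(E/(-15))*273 = (25/(-15))*273 = (25*(-1/15))*273 = -5/3*273 = -455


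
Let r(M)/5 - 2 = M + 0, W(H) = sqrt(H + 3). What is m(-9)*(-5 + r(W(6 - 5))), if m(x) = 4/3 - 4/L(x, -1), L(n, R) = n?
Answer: 80/3 ≈ 26.667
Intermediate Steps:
W(H) = sqrt(3 + H)
r(M) = 10 + 5*M (r(M) = 10 + 5*(M + 0) = 10 + 5*M)
m(x) = 4/3 - 4/x
m(-9)*(-5 + r(W(6 - 5))) = (4/3 - 4/(-9))*(-5 + (10 + 5*sqrt(3 + (6 - 5)))) = (4/3 - 4*(-1/9))*(-5 + (10 + 5*sqrt(3 + 1))) = (4/3 + 4/9)*(-5 + (10 + 5*sqrt(4))) = 16*(-5 + (10 + 5*2))/9 = 16*(-5 + (10 + 10))/9 = 16*(-5 + 20)/9 = (16/9)*15 = 80/3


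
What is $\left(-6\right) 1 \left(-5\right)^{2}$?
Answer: $-150$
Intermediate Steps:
$\left(-6\right) 1 \left(-5\right)^{2} = \left(-6\right) 25 = -150$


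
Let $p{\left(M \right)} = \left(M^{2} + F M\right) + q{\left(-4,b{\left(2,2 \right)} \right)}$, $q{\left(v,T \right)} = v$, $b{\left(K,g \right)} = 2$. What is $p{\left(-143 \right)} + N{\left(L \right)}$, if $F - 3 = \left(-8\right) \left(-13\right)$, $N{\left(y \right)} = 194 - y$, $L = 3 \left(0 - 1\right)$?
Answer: $5341$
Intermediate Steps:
$L = -3$ ($L = 3 \left(-1\right) = -3$)
$F = 107$ ($F = 3 - -104 = 3 + 104 = 107$)
$p{\left(M \right)} = -4 + M^{2} + 107 M$ ($p{\left(M \right)} = \left(M^{2} + 107 M\right) - 4 = -4 + M^{2} + 107 M$)
$p{\left(-143 \right)} + N{\left(L \right)} = \left(-4 + \left(-143\right)^{2} + 107 \left(-143\right)\right) + \left(194 - -3\right) = \left(-4 + 20449 - 15301\right) + \left(194 + 3\right) = 5144 + 197 = 5341$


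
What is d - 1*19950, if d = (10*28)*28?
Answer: -12110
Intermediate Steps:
d = 7840 (d = 280*28 = 7840)
d - 1*19950 = 7840 - 1*19950 = 7840 - 19950 = -12110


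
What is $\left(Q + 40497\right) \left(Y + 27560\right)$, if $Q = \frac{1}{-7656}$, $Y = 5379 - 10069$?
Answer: $\frac{3545364929485}{3828} \approx 9.2617 \cdot 10^{8}$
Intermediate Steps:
$Y = -4690$
$Q = - \frac{1}{7656} \approx -0.00013062$
$\left(Q + 40497\right) \left(Y + 27560\right) = \left(- \frac{1}{7656} + 40497\right) \left(-4690 + 27560\right) = \frac{310045031}{7656} \cdot 22870 = \frac{3545364929485}{3828}$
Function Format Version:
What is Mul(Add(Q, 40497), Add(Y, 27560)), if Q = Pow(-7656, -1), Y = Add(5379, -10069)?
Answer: Rational(3545364929485, 3828) ≈ 9.2617e+8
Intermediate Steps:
Y = -4690
Q = Rational(-1, 7656) ≈ -0.00013062
Mul(Add(Q, 40497), Add(Y, 27560)) = Mul(Add(Rational(-1, 7656), 40497), Add(-4690, 27560)) = Mul(Rational(310045031, 7656), 22870) = Rational(3545364929485, 3828)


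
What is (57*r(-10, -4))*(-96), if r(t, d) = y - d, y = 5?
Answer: -49248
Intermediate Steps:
r(t, d) = 5 - d
(57*r(-10, -4))*(-96) = (57*(5 - 1*(-4)))*(-96) = (57*(5 + 4))*(-96) = (57*9)*(-96) = 513*(-96) = -49248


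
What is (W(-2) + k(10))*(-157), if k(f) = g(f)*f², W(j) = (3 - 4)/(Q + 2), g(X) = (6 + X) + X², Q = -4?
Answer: -3642557/2 ≈ -1.8213e+6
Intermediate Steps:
g(X) = 6 + X + X²
W(j) = ½ (W(j) = (3 - 4)/(-4 + 2) = -1/(-2) = -1*(-½) = ½)
k(f) = f²*(6 + f + f²) (k(f) = (6 + f + f²)*f² = f²*(6 + f + f²))
(W(-2) + k(10))*(-157) = (½ + 10²*(6 + 10 + 10²))*(-157) = (½ + 100*(6 + 10 + 100))*(-157) = (½ + 100*116)*(-157) = (½ + 11600)*(-157) = (23201/2)*(-157) = -3642557/2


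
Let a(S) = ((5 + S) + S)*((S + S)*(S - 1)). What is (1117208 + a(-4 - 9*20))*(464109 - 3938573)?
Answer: 81982868834048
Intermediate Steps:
a(S) = 2*S*(-1 + S)*(5 + 2*S) (a(S) = (5 + 2*S)*((2*S)*(-1 + S)) = (5 + 2*S)*(2*S*(-1 + S)) = 2*S*(-1 + S)*(5 + 2*S))
(1117208 + a(-4 - 9*20))*(464109 - 3938573) = (1117208 + 2*(-4 - 9*20)*(-5 + 2*(-4 - 9*20)² + 3*(-4 - 9*20)))*(464109 - 3938573) = (1117208 + 2*(-4 - 180)*(-5 + 2*(-4 - 180)² + 3*(-4 - 180)))*(-3474464) = (1117208 + 2*(-184)*(-5 + 2*(-184)² + 3*(-184)))*(-3474464) = (1117208 + 2*(-184)*(-5 + 2*33856 - 552))*(-3474464) = (1117208 + 2*(-184)*(-5 + 67712 - 552))*(-3474464) = (1117208 + 2*(-184)*67155)*(-3474464) = (1117208 - 24713040)*(-3474464) = -23595832*(-3474464) = 81982868834048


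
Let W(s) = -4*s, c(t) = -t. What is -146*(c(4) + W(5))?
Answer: 3504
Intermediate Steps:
-146*(c(4) + W(5)) = -146*(-1*4 - 4*5) = -146*(-4 - 20) = -146*(-24) = 3504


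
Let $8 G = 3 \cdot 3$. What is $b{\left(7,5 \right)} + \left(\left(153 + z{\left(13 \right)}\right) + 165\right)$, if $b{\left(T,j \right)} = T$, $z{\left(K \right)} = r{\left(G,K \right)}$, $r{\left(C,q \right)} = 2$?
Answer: $327$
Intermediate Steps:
$G = \frac{9}{8}$ ($G = \frac{3 \cdot 3}{8} = \frac{1}{8} \cdot 9 = \frac{9}{8} \approx 1.125$)
$z{\left(K \right)} = 2$
$b{\left(7,5 \right)} + \left(\left(153 + z{\left(13 \right)}\right) + 165\right) = 7 + \left(\left(153 + 2\right) + 165\right) = 7 + \left(155 + 165\right) = 7 + 320 = 327$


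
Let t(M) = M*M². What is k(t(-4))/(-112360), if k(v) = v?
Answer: 8/14045 ≈ 0.00056960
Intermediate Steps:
t(M) = M³
k(t(-4))/(-112360) = (-4)³/(-112360) = -64*(-1/112360) = 8/14045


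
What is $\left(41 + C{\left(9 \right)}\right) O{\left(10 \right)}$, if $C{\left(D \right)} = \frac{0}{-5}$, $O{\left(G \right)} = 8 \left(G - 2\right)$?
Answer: $2624$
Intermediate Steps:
$O{\left(G \right)} = -16 + 8 G$ ($O{\left(G \right)} = 8 \left(-2 + G\right) = -16 + 8 G$)
$C{\left(D \right)} = 0$ ($C{\left(D \right)} = 0 \left(- \frac{1}{5}\right) = 0$)
$\left(41 + C{\left(9 \right)}\right) O{\left(10 \right)} = \left(41 + 0\right) \left(-16 + 8 \cdot 10\right) = 41 \left(-16 + 80\right) = 41 \cdot 64 = 2624$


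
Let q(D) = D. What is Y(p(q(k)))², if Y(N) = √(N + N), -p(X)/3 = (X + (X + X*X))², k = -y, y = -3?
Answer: -1350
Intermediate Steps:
k = 3 (k = -1*(-3) = 3)
p(X) = -3*(X² + 2*X)² (p(X) = -3*(X + (X + X*X))² = -3*(X + (X + X²))² = -3*(X² + 2*X)²)
Y(N) = √2*√N (Y(N) = √(2*N) = √2*√N)
Y(p(q(k)))² = (√2*√(-3*3²*(2 + 3)²))² = (√2*√(-3*9*5²))² = (√2*√(-3*9*25))² = (√2*√(-675))² = (√2*(15*I*√3))² = (15*I*√6)² = -1350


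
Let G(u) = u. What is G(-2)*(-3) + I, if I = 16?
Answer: 22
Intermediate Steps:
G(-2)*(-3) + I = -2*(-3) + 16 = 6 + 16 = 22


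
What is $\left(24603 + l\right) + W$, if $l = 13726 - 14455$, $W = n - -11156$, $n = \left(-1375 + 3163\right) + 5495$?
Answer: $42313$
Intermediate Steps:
$n = 7283$ ($n = 1788 + 5495 = 7283$)
$W = 18439$ ($W = 7283 - -11156 = 7283 + 11156 = 18439$)
$l = -729$
$\left(24603 + l\right) + W = \left(24603 - 729\right) + 18439 = 23874 + 18439 = 42313$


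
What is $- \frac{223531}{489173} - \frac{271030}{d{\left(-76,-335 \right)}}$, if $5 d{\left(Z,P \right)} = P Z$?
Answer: $- \frac{66859389021}{1245434458} \approx -53.684$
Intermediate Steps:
$d{\left(Z,P \right)} = \frac{P Z}{5}$
$- \frac{223531}{489173} - \frac{271030}{d{\left(-76,-335 \right)}} = - \frac{223531}{489173} - \frac{271030}{\frac{1}{5} \left(-335\right) \left(-76\right)} = \left(-223531\right) \frac{1}{489173} - \frac{271030}{5092} = - \frac{223531}{489173} - \frac{135515}{2546} = - \frac{66859389021}{1245434458}$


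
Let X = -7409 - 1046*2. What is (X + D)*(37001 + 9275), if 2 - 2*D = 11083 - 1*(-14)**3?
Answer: -759551126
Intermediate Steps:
D = -13825/2 (D = 1 - (11083 - 1*(-14)**3)/2 = 1 - (11083 - 1*(-2744))/2 = 1 - (11083 + 2744)/2 = 1 - 1/2*13827 = 1 - 13827/2 = -13825/2 ≈ -6912.5)
X = -9501 (X = -7409 - 2092 = -9501)
(X + D)*(37001 + 9275) = (-9501 - 13825/2)*(37001 + 9275) = -32827/2*46276 = -759551126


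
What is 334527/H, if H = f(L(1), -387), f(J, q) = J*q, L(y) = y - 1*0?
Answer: -111509/129 ≈ -864.41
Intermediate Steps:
L(y) = y (L(y) = y + 0 = y)
H = -387 (H = 1*(-387) = -387)
334527/H = 334527/(-387) = 334527*(-1/387) = -111509/129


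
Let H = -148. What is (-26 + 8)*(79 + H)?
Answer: 1242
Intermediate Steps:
(-26 + 8)*(79 + H) = (-26 + 8)*(79 - 148) = -18*(-69) = 1242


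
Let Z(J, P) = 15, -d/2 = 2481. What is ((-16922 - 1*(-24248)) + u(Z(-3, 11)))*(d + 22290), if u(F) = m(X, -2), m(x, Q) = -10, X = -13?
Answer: 126771648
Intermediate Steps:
d = -4962 (d = -2*2481 = -4962)
u(F) = -10
((-16922 - 1*(-24248)) + u(Z(-3, 11)))*(d + 22290) = ((-16922 - 1*(-24248)) - 10)*(-4962 + 22290) = ((-16922 + 24248) - 10)*17328 = (7326 - 10)*17328 = 7316*17328 = 126771648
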